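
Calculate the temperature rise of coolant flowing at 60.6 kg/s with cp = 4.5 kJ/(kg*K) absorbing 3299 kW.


dT = Q / (m_dot * cp)
dT = 3299 / (60.6 * 4.5)
dT = 12.098 C

12.098


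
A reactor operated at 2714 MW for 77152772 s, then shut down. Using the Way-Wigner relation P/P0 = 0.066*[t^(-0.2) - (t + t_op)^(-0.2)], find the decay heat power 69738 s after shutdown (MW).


P/P0 = 0.066 * [t^(-0.2) - (t + t_op)^(-0.2)]
P/P0 = 0.066 * [69738^(-0.2) - (69738 + 77152772)^(-0.2)]
P/P0 = 0.066 * [0.1074747 - 0.02645156] = 0.005347527
P = 2714 * 0.005347527 = 14.513 MW

14.513


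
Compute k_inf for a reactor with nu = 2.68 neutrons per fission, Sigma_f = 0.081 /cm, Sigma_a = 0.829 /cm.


k_inf = nu * Sigma_f / Sigma_a
k_inf = 2.68 * 0.081 / 0.829
k_inf = 0.26186

0.26186


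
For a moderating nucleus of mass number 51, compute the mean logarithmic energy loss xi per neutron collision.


xi = 1 + (A-1)^2/(2A) * ln((A-1)/(A+1))
xi = 1 + (51-1)^2/(2*51) * ln((51-1)/(51 +1))
xi = 0.038708

0.038708


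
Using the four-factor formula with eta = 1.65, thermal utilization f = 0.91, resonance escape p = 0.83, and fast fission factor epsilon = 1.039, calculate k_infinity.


k_inf = eta * f * p * epsilon
k_inf = 1.65 * 0.91 * 0.83 * 1.039
k_inf = 1.2948

1.2948


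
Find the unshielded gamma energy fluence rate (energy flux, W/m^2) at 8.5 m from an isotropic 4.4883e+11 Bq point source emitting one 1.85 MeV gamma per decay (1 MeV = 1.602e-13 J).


psi = A * E * 1.602e-13 / (4*pi*r^2)
psi = 4.4883e+11 * 1.85 * 1.602e-13 / (4*pi*8.5^2)
psi = 1.4651e-04 W/m^2

1.4651e-04


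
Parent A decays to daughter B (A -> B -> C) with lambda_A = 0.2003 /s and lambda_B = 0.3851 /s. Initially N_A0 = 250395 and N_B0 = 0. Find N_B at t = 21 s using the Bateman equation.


N_B(t) = lambda_A * N_A0 / (lambda_B - lambda_A) * [exp(-lambda_A*t) - exp(-lambda_B*t)]
exp(-0.2003*21) = 0.01490140; exp(-0.3851*21) = 3.074802e-04
N_B = 0.2003 * 250395 / (0.3851 - 0.2003) * (0.01490140 - 3.074802e-04)
N_B = 3960.7

3960.7


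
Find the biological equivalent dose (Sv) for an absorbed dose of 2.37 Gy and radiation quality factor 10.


H = D * Q
H = 2.37 * 10
H = 23.700 Sv

23.700


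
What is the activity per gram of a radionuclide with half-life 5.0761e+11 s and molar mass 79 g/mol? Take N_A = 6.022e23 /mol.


lambda = ln(2) / t_half = ln(2) / 5.0761e+11 = 1.365511e-12 /s
SA = lambda * N_A / M
SA = 1.365511e-12 * 6.022e23 / 79
SA = 1.0409e+10 Bq/g

1.0409e+10


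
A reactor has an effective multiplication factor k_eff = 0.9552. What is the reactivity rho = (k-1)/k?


rho = (k_eff - 1) / k_eff
rho = (0.9552 - 1) / 0.9552
rho = -0.046901

-0.046901


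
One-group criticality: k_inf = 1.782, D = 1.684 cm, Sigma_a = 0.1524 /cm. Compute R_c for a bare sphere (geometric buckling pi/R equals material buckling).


L^2 = D / Sigma_a = 1.684 / 0.1524 = 11.04987 cm^2
B_m^2 = (k_inf - 1) / L^2 = (1.782 - 1) / 11.04987 = 0.07077006 /cm^2
For a bare sphere: B_g = pi/R, so R_c = pi / sqrt(B_m^2)
R_c = pi / sqrt(0.07077006) = 11.809 cm

11.809


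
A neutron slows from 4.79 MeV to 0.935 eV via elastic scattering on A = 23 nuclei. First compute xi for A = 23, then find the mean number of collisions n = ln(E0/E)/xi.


xi = 1 + (A-1)^2/(2A)*ln((A-1)/(A+1)) = 0.08448899 (for A = 23)
n = ln(E0/E) / xi
n = ln(4.79e6 / 0.935) / 0.08448899
n = ln(5.122995e+06) / 0.08448899 = 182.86

182.86


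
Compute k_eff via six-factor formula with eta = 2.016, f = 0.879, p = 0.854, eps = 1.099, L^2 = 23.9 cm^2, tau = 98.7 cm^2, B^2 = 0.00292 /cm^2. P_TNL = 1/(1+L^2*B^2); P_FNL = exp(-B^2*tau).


k_inf = eta*f*p*eps = 2.016*0.879*0.854*1.099 = 1.663164
P_TNL = 1/(1 + L^2*B^2) = 1/(1 + 23.9*0.00292) = 0.9347646
P_FNL = exp(-B^2*tau) = exp(-0.00292*98.7) = 0.7496087
k_eff = k_inf * P_TNL * P_FNL = 1.663164 * 0.9347646 * 0.7496087
k_eff = 1.1654

1.1654


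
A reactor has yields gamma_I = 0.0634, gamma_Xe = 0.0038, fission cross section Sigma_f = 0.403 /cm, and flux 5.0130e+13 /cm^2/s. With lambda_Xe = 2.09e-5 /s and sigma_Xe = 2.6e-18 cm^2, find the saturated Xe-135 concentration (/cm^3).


Xe_eq = (gamma_I + gamma_Xe) * Sigma_f * phi / (lambda_Xe + sigma_Xe * phi)
Numerator = (0.0634 + 0.0038) * 0.403 * 5.0130e+13 = 1.357601e+12
Denominator = 2.09e-5 + 2.6e-18 * 5.0130e+13 = 1.512380e-04
Xe_eq = 1.357601e+12 / 1.512380e-04 = 8.9766e+15 /cm^3

8.9766e+15


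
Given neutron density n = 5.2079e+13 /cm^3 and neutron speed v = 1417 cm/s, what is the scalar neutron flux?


phi = n * v
phi = 5.2079e+13 * 1417
phi = 7.3796e+16 /cm^2/s

7.3796e+16


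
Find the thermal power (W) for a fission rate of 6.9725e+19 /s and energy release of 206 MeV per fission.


P = fission_rate * E_MeV * 1.602e-13
P = 6.9725e+19 * 206 * 1.602e-13
P = 2.3010e+09 W

2.3010e+09


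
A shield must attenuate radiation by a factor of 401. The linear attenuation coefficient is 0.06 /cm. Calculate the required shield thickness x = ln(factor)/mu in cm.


x = ln(factor) / mu
x = ln(401) / 0.06
x = 99.899 cm

99.899


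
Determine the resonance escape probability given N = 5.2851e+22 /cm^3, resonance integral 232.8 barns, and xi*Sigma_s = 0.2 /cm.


p = exp(-N * I * 1e-24 / (xi*Sigma_s))
p = exp(-5.2851e+22 * 232.8 * 1e-24 / 0.2)
p = 1.9179e-27

1.9179e-27


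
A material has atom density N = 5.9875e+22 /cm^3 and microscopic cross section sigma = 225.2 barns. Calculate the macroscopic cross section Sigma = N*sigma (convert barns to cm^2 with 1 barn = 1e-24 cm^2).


Sigma = N * sigma_barns * 1e-24
Sigma = 5.9875e+22 * 225.2 * 1e-24
Sigma = 13.484 /cm

13.484


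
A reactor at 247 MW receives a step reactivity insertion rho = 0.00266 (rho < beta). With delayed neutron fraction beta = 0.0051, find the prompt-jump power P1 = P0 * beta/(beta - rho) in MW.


P1/P0 = beta / (beta - rho)
P1/P0 = 0.0051 / (0.0051 - 0.00266) = 2.090164
P1 = 247 * 2.090164 = 516.27 MW

516.27


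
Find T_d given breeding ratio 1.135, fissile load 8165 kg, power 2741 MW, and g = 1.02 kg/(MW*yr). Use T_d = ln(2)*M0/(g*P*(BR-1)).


Breeding gain G = BR - 1 = 1.135 - 1 = 0.135
Fissile production rate = g * P * G = 1.02 * 2741 * 0.135 = 377.4357 kg/yr
T_d = ln(2) * M0 / (g * P * G)
T_d = ln(2) * 8165 / 377.4357 = 14.995 yr

14.995


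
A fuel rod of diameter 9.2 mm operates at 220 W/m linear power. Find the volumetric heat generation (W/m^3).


r = D / 2 / 1000 = 9.2 / 2 / 1000 = 0.0046 m
q''' = q' / (pi * r^2)
q''' = 220 / (pi * 0.0046^2)
q''' = 3.3095e+06 W/m^3

3.3095e+06


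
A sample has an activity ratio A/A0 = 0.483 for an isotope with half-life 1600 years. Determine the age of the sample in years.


lambda = ln(2) / t_half = ln(2) / 1600 = 4.332170e-04 /yr
t = -ln(A/A0) / lambda
t = -ln(0.483) / 4.332170e-04
t = 1679.8 yr

1679.8


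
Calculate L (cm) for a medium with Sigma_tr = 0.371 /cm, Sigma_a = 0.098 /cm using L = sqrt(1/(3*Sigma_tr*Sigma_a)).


D = 1 / (3 * Sigma_tr) = 1 / (3 * 0.371) = 0.8984726 cm
L = sqrt(D / Sigma_a)
L = sqrt(0.8984726 / 0.098)
L = 3.0279 cm

3.0279


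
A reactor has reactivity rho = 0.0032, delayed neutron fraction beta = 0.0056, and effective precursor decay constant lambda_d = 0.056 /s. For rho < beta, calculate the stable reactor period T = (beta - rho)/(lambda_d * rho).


T = (beta - rho) / (lambda_d * rho)
T = (0.0056 - 0.0032) / (0.056 * 0.0032)
T = 13.393 s

13.393


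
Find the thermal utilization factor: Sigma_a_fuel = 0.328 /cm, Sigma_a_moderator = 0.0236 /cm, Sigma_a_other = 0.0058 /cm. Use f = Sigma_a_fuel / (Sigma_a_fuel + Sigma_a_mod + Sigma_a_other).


f = Sigma_a_fuel / (Sigma_a_fuel + Sigma_a_mod + Sigma_a_other)
f = 0.328 / (0.328 + 0.0236 + 0.0058)
f = 0.91774

0.91774


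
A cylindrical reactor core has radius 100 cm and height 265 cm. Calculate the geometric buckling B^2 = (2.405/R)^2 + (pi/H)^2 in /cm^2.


B^2 = (2.405/R)^2 + (pi/H)^2
B^2 = (2.405/100)^2 + (pi/265)^2
B^2 = 7.1895e-04 /cm^2

7.1895e-04


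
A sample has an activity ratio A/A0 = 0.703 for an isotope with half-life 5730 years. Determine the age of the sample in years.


lambda = ln(2) / t_half = ln(2) / 5730 = 1.209681e-04 /yr
t = -ln(A/A0) / lambda
t = -ln(0.703) / 1.209681e-04
t = 2913.2 yr

2913.2


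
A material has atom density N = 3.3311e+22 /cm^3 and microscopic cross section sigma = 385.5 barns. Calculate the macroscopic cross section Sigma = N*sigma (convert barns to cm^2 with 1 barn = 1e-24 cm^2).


Sigma = N * sigma_barns * 1e-24
Sigma = 3.3311e+22 * 385.5 * 1e-24
Sigma = 12.841 /cm

12.841


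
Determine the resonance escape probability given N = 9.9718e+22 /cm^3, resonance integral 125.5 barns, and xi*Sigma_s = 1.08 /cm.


p = exp(-N * I * 1e-24 / (xi*Sigma_s))
p = exp(-9.9718e+22 * 125.5 * 1e-24 / 1.08)
p = 9.2804e-06

9.2804e-06


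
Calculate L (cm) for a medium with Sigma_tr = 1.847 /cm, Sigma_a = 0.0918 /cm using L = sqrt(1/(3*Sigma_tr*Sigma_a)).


D = 1 / (3 * Sigma_tr) = 1 / (3 * 1.847) = 0.1804728 cm
L = sqrt(D / Sigma_a)
L = sqrt(0.1804728 / 0.0918)
L = 1.4021 cm

1.4021


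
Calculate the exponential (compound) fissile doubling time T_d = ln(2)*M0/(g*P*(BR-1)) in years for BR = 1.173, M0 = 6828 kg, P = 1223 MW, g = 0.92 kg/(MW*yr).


Breeding gain G = BR - 1 = 1.173 - 1 = 0.173
Fissile production rate = g * P * G = 0.92 * 1223 * 0.173 = 194.65268 kg/yr
T_d = ln(2) * M0 / (g * P * G)
T_d = ln(2) * 6828 / 194.65268 = 24.314 yr

24.314


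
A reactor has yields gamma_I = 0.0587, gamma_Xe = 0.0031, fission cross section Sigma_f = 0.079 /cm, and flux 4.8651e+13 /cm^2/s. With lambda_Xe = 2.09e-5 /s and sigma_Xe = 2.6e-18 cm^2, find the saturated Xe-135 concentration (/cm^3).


Xe_eq = (gamma_I + gamma_Xe) * Sigma_f * phi / (lambda_Xe + sigma_Xe * phi)
Numerator = (0.0587 + 0.0031) * 0.079 * 4.8651e+13 = 2.375239e+11
Denominator = 2.09e-5 + 2.6e-18 * 4.8651e+13 = 1.473926e-04
Xe_eq = 2.375239e+11 / 1.473926e-04 = 1.6115e+15 /cm^3

1.6115e+15


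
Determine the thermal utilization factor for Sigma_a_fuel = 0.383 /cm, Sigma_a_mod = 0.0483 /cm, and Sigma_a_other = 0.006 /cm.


f = Sigma_a_fuel / (Sigma_a_fuel + Sigma_a_mod + Sigma_a_other)
f = 0.383 / (0.383 + 0.0483 + 0.006)
f = 0.87583

0.87583


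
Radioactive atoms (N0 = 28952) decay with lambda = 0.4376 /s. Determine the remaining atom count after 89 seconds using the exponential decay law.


N = N0 * exp(-lambda * t)
N = 28952 * exp(-0.4376 * 89)
N = 3.5275e-13

3.5275e-13


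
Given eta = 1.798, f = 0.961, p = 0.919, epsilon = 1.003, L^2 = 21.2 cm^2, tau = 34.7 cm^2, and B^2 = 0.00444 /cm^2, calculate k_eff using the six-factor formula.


k_inf = eta*f*p*eps = 1.798*0.961*0.919*1.003 = 1.592684
P_TNL = 1/(1 + L^2*B^2) = 1/(1 + 21.2*0.00444) = 0.9139698
P_FNL = exp(-B^2*tau) = exp(-0.00444*34.7) = 0.8572137
k_eff = k_inf * P_TNL * P_FNL = 1.592684 * 0.9139698 * 0.8572137
k_eff = 1.2478

1.2478


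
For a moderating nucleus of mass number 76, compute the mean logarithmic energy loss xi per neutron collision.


xi = 1 + (A-1)^2/(2A) * ln((A-1)/(A+1))
xi = 1 + (76-1)^2/(2*76) * ln((76-1)/(76 +1))
xi = 0.026086

0.026086


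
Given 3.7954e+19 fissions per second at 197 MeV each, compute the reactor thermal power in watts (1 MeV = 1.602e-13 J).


P = fission_rate * E_MeV * 1.602e-13
P = 3.7954e+19 * 197 * 1.602e-13
P = 1.1978e+09 W

1.1978e+09


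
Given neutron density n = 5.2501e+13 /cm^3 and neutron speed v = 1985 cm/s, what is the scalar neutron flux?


phi = n * v
phi = 5.2501e+13 * 1985
phi = 1.0421e+17 /cm^2/s

1.0421e+17


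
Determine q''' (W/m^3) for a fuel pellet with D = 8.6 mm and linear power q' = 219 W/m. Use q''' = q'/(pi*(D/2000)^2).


r = D / 2 / 1000 = 8.6 / 2 / 1000 = 0.0043 m
q''' = q' / (pi * r^2)
q''' = 219 / (pi * 0.0043^2)
q''' = 3.7701e+06 W/m^3

3.7701e+06


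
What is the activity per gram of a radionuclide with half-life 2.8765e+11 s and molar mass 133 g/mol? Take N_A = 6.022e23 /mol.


lambda = ln(2) / t_half = ln(2) / 2.8765e+11 = 2.409689e-12 /s
SA = lambda * N_A / M
SA = 2.409689e-12 * 6.022e23 / 133
SA = 1.0911e+10 Bq/g

1.0911e+10


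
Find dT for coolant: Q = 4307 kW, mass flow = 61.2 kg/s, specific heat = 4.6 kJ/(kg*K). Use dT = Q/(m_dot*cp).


dT = Q / (m_dot * cp)
dT = 4307 / (61.2 * 4.6)
dT = 15.299 C

15.299


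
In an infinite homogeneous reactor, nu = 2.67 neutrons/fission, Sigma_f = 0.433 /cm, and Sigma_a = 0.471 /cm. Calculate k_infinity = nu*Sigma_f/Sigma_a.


k_inf = nu * Sigma_f / Sigma_a
k_inf = 2.67 * 0.433 / 0.471
k_inf = 2.4546

2.4546


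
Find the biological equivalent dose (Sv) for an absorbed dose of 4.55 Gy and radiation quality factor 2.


H = D * Q
H = 4.55 * 2
H = 9.1000 Sv

9.1000


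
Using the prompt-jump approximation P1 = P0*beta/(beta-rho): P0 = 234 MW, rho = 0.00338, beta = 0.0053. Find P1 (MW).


P1/P0 = beta / (beta - rho)
P1/P0 = 0.0053 / (0.0053 - 0.00338) = 2.760417
P1 = 234 * 2.760417 = 645.94 MW

645.94


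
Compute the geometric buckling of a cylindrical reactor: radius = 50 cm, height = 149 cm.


B^2 = (2.405/R)^2 + (pi/H)^2
B^2 = (2.405/50)^2 + (pi/149)^2
B^2 = 0.0027582 /cm^2

0.0027582


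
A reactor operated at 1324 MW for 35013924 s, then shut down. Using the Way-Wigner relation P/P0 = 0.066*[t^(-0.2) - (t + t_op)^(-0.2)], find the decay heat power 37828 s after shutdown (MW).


P/P0 = 0.066 * [t^(-0.2) - (t + t_op)^(-0.2)]
P/P0 = 0.066 * [37828^(-0.2) - (37828 + 35013924)^(-0.2)]
P/P0 = 0.066 * [0.1214611 - 0.03097833] = 0.005971863
P = 1324 * 0.005971863 = 7.9067 MW

7.9067


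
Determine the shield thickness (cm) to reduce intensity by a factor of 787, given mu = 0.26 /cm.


x = ln(factor) / mu
x = ln(787) / 0.26
x = 25.647 cm

25.647


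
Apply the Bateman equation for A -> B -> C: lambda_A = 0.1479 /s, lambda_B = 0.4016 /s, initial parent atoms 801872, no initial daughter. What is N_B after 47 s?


N_B(t) = lambda_A * N_A0 / (lambda_B - lambda_A) * [exp(-lambda_A*t) - exp(-lambda_B*t)]
exp(-0.1479*47) = 9.573897e-04; exp(-0.4016*47) = 6.347530e-09
N_B = 0.1479 * 801872 / (0.4016 - 0.1479) * (9.573897e-04 - 6.347530e-09)
N_B = 447.55

447.55


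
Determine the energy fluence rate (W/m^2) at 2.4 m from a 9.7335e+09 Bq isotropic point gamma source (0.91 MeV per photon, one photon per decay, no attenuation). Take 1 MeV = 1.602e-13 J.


psi = A * E * 1.602e-13 / (4*pi*r^2)
psi = 9.7335e+09 * 0.91 * 1.602e-13 / (4*pi*2.4^2)
psi = 1.9604e-05 W/m^2

1.9604e-05


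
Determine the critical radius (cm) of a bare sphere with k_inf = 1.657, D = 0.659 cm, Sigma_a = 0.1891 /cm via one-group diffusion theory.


L^2 = D / Sigma_a = 0.659 / 0.1891 = 3.484929 cm^2
B_m^2 = (k_inf - 1) / L^2 = (1.657 - 1) / 3.484929 = 0.1885261 /cm^2
For a bare sphere: B_g = pi/R, so R_c = pi / sqrt(B_m^2)
R_c = pi / sqrt(0.1885261) = 7.2354 cm

7.2354


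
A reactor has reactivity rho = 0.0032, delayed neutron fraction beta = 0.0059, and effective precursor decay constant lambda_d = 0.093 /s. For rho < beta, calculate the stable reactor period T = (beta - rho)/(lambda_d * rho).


T = (beta - rho) / (lambda_d * rho)
T = (0.0059 - 0.0032) / (0.093 * 0.0032)
T = 9.0726 s

9.0726


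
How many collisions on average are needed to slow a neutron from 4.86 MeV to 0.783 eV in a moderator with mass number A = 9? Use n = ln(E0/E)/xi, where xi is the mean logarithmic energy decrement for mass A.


xi = 1 + (A-1)^2/(2A)*ln((A-1)/(A+1)) = 0.2066007 (for A = 9)
n = ln(E0/E) / xi
n = ln(4.86e6 / 0.783) / 0.2066007
n = ln(6.206897e+06) / 0.2066007 = 75.707

75.707


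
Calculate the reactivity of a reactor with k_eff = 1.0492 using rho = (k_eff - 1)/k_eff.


rho = (k_eff - 1) / k_eff
rho = (1.0492 - 1) / 1.0492
rho = 0.046893

0.046893


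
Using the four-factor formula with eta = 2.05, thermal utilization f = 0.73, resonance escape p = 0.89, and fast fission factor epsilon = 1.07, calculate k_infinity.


k_inf = eta * f * p * epsilon
k_inf = 2.05 * 0.73 * 0.89 * 1.07
k_inf = 1.4251

1.4251


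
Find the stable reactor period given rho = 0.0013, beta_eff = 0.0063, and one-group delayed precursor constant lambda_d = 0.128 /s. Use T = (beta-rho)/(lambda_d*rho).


T = (beta - rho) / (lambda_d * rho)
T = (0.0063 - 0.0013) / (0.128 * 0.0013)
T = 30.048 s

30.048


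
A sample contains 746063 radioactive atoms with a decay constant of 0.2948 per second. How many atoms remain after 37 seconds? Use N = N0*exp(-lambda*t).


N = N0 * exp(-lambda * t)
N = 746063 * exp(-0.2948 * 37)
N = 13.667

13.667


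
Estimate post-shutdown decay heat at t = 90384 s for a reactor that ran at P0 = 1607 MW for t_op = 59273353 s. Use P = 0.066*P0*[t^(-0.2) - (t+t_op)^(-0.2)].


P/P0 = 0.066 * [t^(-0.2) - (t + t_op)^(-0.2)]
P/P0 = 0.066 * [90384^(-0.2) - (90384 + 59273353)^(-0.2)]
P/P0 = 0.066 * [0.1020426 - 0.02788019] = 0.004894719
P = 1607 * 0.004894719 = 7.8658 MW

7.8658


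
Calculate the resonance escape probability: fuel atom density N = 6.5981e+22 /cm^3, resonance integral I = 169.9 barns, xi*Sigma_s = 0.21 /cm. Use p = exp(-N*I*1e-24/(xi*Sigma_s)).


p = exp(-N * I * 1e-24 / (xi*Sigma_s))
p = exp(-6.5981e+22 * 169.9 * 1e-24 / 0.21)
p = 6.5553e-24

6.5553e-24


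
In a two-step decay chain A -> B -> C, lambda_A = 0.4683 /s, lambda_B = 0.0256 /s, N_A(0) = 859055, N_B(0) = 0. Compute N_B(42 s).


N_B(t) = lambda_A * N_A0 / (lambda_B - lambda_A) * [exp(-lambda_A*t) - exp(-lambda_B*t)]
exp(-0.4683*42) = 2.871016e-09; exp(-0.0256*42) = 0.3412295
N_B = 0.4683 * 859055 / (0.0256 - 0.4683) * (2.871016e-09 - 0.3412295)
N_B = 310086

310086


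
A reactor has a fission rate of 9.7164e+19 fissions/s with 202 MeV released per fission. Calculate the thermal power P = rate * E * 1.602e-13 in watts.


P = fission_rate * E_MeV * 1.602e-13
P = 9.7164e+19 * 202 * 1.602e-13
P = 3.1443e+09 W

3.1443e+09


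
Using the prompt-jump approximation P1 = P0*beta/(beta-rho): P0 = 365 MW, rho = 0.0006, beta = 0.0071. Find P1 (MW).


P1/P0 = beta / (beta - rho)
P1/P0 = 0.0071 / (0.0071 - 0.0006) = 1.092308
P1 = 365 * 1.092308 = 398.69 MW

398.69


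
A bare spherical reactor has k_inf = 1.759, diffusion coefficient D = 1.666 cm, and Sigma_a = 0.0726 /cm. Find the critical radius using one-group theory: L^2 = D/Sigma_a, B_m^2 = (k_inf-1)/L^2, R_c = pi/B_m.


L^2 = D / Sigma_a = 1.666 / 0.0726 = 22.94766 cm^2
B_m^2 = (k_inf - 1) / L^2 = (1.759 - 1) / 22.94766 = 0.03307527 /cm^2
For a bare sphere: B_g = pi/R, so R_c = pi / sqrt(B_m^2)
R_c = pi / sqrt(0.03307527) = 17.274 cm

17.274


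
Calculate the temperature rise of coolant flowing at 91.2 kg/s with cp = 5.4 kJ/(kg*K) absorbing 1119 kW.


dT = Q / (m_dot * cp)
dT = 1119 / (91.2 * 5.4)
dT = 2.2722 C

2.2722


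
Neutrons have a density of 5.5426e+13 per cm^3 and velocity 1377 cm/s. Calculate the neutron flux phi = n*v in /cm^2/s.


phi = n * v
phi = 5.5426e+13 * 1377
phi = 7.6322e+16 /cm^2/s

7.6322e+16


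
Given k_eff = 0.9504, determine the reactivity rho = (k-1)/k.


rho = (k_eff - 1) / k_eff
rho = (0.9504 - 1) / 0.9504
rho = -0.052189

-0.052189


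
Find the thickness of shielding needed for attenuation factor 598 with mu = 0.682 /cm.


x = ln(factor) / mu
x = ln(598) / 0.682
x = 9.3748 cm

9.3748


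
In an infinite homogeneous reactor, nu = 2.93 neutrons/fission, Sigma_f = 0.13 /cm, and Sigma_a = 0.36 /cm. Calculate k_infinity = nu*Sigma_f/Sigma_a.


k_inf = nu * Sigma_f / Sigma_a
k_inf = 2.93 * 0.13 / 0.36
k_inf = 1.0581

1.0581


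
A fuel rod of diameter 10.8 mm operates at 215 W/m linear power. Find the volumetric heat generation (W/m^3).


r = D / 2 / 1000 = 10.8 / 2 / 1000 = 0.0054 m
q''' = q' / (pi * r^2)
q''' = 215 / (pi * 0.0054^2)
q''' = 2.3469e+06 W/m^3

2.3469e+06


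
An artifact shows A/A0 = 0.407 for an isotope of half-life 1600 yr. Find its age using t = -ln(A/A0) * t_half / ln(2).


lambda = ln(2) / t_half = ln(2) / 1600 = 4.332170e-04 /yr
t = -ln(A/A0) / lambda
t = -ln(0.407) / 4.332170e-04
t = 2075.0 yr

2075.0


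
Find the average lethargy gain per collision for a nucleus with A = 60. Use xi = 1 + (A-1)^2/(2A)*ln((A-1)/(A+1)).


xi = 1 + (A-1)^2/(2A) * ln((A-1)/(A+1))
xi = 1 + (60-1)^2/(2*60) * ln((60-1)/(60 +1))
xi = 0.032966

0.032966


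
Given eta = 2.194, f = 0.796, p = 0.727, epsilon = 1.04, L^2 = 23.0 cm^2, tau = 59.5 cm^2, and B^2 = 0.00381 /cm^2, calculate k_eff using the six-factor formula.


k_inf = eta*f*p*eps = 2.194*0.796*0.727*1.04 = 1.320436
P_TNL = 1/(1 + L^2*B^2) = 1/(1 + 23.0*0.00381) = 0.9194303
P_FNL = exp(-B^2*tau) = exp(-0.00381*59.5) = 0.7971639
k_eff = k_inf * P_TNL * P_FNL = 1.320436 * 0.9194303 * 0.7971639
k_eff = 0.96780

0.96780


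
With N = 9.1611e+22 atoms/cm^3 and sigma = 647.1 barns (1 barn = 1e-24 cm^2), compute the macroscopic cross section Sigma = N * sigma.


Sigma = N * sigma_barns * 1e-24
Sigma = 9.1611e+22 * 647.1 * 1e-24
Sigma = 59.281 /cm

59.281


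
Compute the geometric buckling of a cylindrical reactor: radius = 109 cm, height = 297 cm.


B^2 = (2.405/R)^2 + (pi/H)^2
B^2 = (2.405/109)^2 + (pi/297)^2
B^2 = 5.9872e-04 /cm^2

5.9872e-04


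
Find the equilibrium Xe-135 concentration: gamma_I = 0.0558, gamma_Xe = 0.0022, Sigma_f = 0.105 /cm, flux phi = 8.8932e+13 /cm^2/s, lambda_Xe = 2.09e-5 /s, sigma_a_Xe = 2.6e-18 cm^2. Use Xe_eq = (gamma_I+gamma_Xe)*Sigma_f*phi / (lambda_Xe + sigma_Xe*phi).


Xe_eq = (gamma_I + gamma_Xe) * Sigma_f * phi / (lambda_Xe + sigma_Xe * phi)
Numerator = (0.0558 + 0.0022) * 0.105 * 8.8932e+13 = 5.415959e+11
Denominator = 2.09e-5 + 2.6e-18 * 8.8932e+13 = 2.521232e-04
Xe_eq = 5.415959e+11 / 2.521232e-04 = 2.1481e+15 /cm^3

2.1481e+15


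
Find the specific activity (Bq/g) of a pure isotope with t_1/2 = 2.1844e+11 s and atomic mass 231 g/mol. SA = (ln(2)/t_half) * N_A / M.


lambda = ln(2) / t_half = ln(2) / 2.1844e+11 = 3.173170e-12 /s
SA = lambda * N_A / M
SA = 3.173170e-12 * 6.022e23 / 231
SA = 8.2722e+09 Bq/g

8.2722e+09


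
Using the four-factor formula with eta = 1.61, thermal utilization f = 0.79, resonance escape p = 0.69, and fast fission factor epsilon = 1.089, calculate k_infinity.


k_inf = eta * f * p * epsilon
k_inf = 1.61 * 0.79 * 0.69 * 1.089
k_inf = 0.95572

0.95572


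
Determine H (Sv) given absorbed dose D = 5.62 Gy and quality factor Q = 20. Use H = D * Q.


H = D * Q
H = 5.62 * 20
H = 112.40 Sv

112.40


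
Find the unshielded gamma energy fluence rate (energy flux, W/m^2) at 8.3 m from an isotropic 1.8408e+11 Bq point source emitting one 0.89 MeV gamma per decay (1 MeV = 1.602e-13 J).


psi = A * E * 1.602e-13 / (4*pi*r^2)
psi = 1.8408e+11 * 0.89 * 1.602e-13 / (4*pi*8.3^2)
psi = 3.0317e-05 W/m^2

3.0317e-05


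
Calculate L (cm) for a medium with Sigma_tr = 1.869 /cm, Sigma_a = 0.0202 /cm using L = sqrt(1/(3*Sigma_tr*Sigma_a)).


D = 1 / (3 * Sigma_tr) = 1 / (3 * 1.869) = 0.1783485 cm
L = sqrt(D / Sigma_a)
L = sqrt(0.1783485 / 0.0202)
L = 2.9714 cm

2.9714


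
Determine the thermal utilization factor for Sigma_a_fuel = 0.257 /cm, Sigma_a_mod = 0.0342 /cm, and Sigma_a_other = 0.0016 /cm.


f = Sigma_a_fuel / (Sigma_a_fuel + Sigma_a_mod + Sigma_a_other)
f = 0.257 / (0.257 + 0.0342 + 0.0016)
f = 0.87773

0.87773


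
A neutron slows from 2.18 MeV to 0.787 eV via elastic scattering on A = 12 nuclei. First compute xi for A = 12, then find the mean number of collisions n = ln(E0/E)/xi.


xi = 1 + (A-1)^2/(2A)*ln((A-1)/(A+1)) = 0.1577690 (for A = 12)
n = ln(E0/E) / xi
n = ln(2.18e6 / 0.787) / 0.1577690
n = ln(2.770013e+06) / 0.1577690 = 94.026

94.026


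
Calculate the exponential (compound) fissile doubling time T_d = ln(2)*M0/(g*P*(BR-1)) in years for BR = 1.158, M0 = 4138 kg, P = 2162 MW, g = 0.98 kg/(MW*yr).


Breeding gain G = BR - 1 = 1.158 - 1 = 0.158
Fissile production rate = g * P * G = 0.98 * 2162 * 0.158 = 334.76408 kg/yr
T_d = ln(2) * M0 / (g * P * G)
T_d = ln(2) * 4138 / 334.76408 = 8.5680 yr

8.5680


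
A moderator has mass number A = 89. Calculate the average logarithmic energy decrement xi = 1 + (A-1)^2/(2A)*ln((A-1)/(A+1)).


xi = 1 + (A-1)^2/(2A) * ln((A-1)/(A+1))
xi = 1 + (89-1)^2/(2*89) * ln((89-1)/(89 +1))
xi = 0.022305

0.022305


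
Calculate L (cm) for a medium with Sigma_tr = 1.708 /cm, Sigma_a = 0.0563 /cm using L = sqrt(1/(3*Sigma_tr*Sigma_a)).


D = 1 / (3 * Sigma_tr) = 1 / (3 * 1.708) = 0.1951600 cm
L = sqrt(D / Sigma_a)
L = sqrt(0.1951600 / 0.0563)
L = 1.8618 cm

1.8618


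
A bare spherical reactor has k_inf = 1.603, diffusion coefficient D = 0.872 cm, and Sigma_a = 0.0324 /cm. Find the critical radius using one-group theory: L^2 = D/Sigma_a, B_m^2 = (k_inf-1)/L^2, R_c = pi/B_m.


L^2 = D / Sigma_a = 0.872 / 0.0324 = 26.91358 cm^2
B_m^2 = (k_inf - 1) / L^2 = (1.603 - 1) / 26.91358 = 0.02240505 /cm^2
For a bare sphere: B_g = pi/R, so R_c = pi / sqrt(B_m^2)
R_c = pi / sqrt(0.02240505) = 20.988 cm

20.988


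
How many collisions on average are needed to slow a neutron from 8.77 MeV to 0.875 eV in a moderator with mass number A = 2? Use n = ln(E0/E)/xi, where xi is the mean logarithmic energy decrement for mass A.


xi = 1 + (A-1)^2/(2A)*ln((A-1)/(A+1)) = 0.7253469 (for A = 2)
n = ln(E0/E) / xi
n = ln(8.77e6 / 0.875) / 0.7253469
n = ln(1.002286e+07) / 0.7253469 = 22.224

22.224


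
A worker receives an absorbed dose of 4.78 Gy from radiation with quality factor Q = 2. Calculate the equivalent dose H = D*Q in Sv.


H = D * Q
H = 4.78 * 2
H = 9.5600 Sv

9.5600


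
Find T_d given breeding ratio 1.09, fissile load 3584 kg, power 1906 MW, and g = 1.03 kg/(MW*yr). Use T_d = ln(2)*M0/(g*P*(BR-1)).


Breeding gain G = BR - 1 = 1.09 - 1 = 0.09
Fissile production rate = g * P * G = 1.03 * 1906 * 0.09 = 176.6862 kg/yr
T_d = ln(2) * M0 / (g * P * G)
T_d = ln(2) * 3584 / 176.6862 = 14.060 yr

14.060


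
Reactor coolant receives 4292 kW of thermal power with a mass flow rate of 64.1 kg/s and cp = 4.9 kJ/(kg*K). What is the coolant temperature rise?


dT = Q / (m_dot * cp)
dT = 4292 / (64.1 * 4.9)
dT = 13.665 C

13.665


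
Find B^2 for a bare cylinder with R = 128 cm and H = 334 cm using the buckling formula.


B^2 = (2.405/R)^2 + (pi/H)^2
B^2 = (2.405/128)^2 + (pi/334)^2
B^2 = 4.4150e-04 /cm^2

4.4150e-04


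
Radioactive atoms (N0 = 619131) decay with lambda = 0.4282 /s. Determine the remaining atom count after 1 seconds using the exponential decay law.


N = N0 * exp(-lambda * t)
N = 619131 * exp(-0.4282 * 1)
N = 403476

403476


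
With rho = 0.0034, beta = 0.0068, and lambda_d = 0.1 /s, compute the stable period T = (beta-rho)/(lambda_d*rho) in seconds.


T = (beta - rho) / (lambda_d * rho)
T = (0.0068 - 0.0034) / (0.1 * 0.0034)
T = 10.0000 s

10.0000


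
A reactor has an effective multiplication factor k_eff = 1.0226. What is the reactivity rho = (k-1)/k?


rho = (k_eff - 1) / k_eff
rho = (1.0226 - 1) / 1.0226
rho = 0.022101

0.022101


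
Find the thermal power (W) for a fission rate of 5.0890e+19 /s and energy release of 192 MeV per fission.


P = fission_rate * E_MeV * 1.602e-13
P = 5.0890e+19 * 192 * 1.602e-13
P = 1.5653e+09 W

1.5653e+09


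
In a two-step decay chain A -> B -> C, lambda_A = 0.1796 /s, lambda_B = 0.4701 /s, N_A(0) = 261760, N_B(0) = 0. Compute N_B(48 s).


N_B(t) = lambda_A * N_A0 / (lambda_B - lambda_A) * [exp(-lambda_A*t) - exp(-lambda_B*t)]
exp(-0.1796*48) = 1.803159e-04; exp(-0.4701*48) = 1.585740e-10
N_B = 0.1796 * 261760 / (0.4701 - 0.1796) * (1.803159e-04 - 1.585740e-10)
N_B = 29.181

29.181


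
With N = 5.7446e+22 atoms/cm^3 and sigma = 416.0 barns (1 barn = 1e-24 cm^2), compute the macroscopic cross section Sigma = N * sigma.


Sigma = N * sigma_barns * 1e-24
Sigma = 5.7446e+22 * 416.0 * 1e-24
Sigma = 23.898 /cm

23.898


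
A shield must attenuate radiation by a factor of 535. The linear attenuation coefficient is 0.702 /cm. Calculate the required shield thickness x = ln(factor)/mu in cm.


x = ln(factor) / mu
x = ln(535) / 0.702
x = 8.9491 cm

8.9491


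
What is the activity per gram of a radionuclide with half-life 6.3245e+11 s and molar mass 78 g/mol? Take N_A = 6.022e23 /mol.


lambda = ln(2) / t_half = ln(2) / 6.3245e+11 = 1.095972e-12 /s
SA = lambda * N_A / M
SA = 1.095972e-12 * 6.022e23 / 78
SA = 8.4615e+09 Bq/g

8.4615e+09


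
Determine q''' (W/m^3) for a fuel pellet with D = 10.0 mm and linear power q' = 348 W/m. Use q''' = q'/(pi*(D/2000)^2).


r = D / 2 / 1000 = 10.0 / 2 / 1000 = 0.005 m
q''' = q' / (pi * r^2)
q''' = 348 / (pi * 0.005^2)
q''' = 4.4309e+06 W/m^3

4.4309e+06


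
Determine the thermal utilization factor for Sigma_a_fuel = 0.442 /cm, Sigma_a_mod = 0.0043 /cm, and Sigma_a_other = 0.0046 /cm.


f = Sigma_a_fuel / (Sigma_a_fuel + Sigma_a_mod + Sigma_a_other)
f = 0.442 / (0.442 + 0.0043 + 0.0046)
f = 0.98026

0.98026


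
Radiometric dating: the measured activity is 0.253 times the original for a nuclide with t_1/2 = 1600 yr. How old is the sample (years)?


lambda = ln(2) / t_half = ln(2) / 1600 = 4.332170e-04 /yr
t = -ln(A/A0) / lambda
t = -ln(0.253) / 4.332170e-04
t = 3172.5 yr

3172.5


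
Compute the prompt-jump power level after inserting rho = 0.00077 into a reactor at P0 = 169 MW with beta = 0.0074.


P1/P0 = beta / (beta - rho)
P1/P0 = 0.0074 / (0.0074 - 0.00077) = 1.116139
P1 = 169 * 1.116139 = 188.63 MW

188.63


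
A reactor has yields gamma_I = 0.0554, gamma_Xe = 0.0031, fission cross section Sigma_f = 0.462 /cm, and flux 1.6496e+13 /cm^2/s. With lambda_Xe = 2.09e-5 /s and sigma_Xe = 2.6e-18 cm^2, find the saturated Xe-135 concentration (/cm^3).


Xe_eq = (gamma_I + gamma_Xe) * Sigma_f * phi / (lambda_Xe + sigma_Xe * phi)
Numerator = (0.0554 + 0.0031) * 0.462 * 1.6496e+13 = 4.458374e+11
Denominator = 2.09e-5 + 2.6e-18 * 1.6496e+13 = 6.378960e-05
Xe_eq = 4.458374e+11 / 6.378960e-05 = 6.9892e+15 /cm^3

6.9892e+15


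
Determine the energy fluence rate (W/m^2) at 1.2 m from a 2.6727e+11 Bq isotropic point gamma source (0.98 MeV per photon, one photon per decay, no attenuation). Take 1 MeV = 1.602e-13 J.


psi = A * E * 1.602e-13 / (4*pi*r^2)
psi = 2.6727e+11 * 0.98 * 1.602e-13 / (4*pi*1.2^2)
psi = 0.0023188 W/m^2

0.0023188


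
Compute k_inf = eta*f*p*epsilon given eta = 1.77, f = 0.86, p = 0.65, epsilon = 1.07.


k_inf = eta * f * p * epsilon
k_inf = 1.77 * 0.86 * 0.65 * 1.07
k_inf = 1.0587

1.0587


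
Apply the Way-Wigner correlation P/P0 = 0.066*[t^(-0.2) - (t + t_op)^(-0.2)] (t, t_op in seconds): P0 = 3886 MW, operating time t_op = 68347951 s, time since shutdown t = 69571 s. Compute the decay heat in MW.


P/P0 = 0.066 * [t^(-0.2) - (t + t_op)^(-0.2)]
P/P0 = 0.066 * [69571^(-0.2) - (69571 + 68347951)^(-0.2)]
P/P0 = 0.066 * [0.1075262 - 0.02709983] = 0.005308140
P = 3886 * 0.005308140 = 20.627 MW

20.627


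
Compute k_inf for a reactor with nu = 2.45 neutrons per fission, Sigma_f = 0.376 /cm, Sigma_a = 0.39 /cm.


k_inf = nu * Sigma_f / Sigma_a
k_inf = 2.45 * 0.376 / 0.39
k_inf = 2.3621

2.3621


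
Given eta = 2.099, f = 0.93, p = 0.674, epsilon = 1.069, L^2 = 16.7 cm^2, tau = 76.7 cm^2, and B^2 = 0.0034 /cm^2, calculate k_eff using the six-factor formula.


k_inf = eta*f*p*eps = 2.099*0.93*0.674*1.069 = 1.406478
P_TNL = 1/(1 + L^2*B^2) = 1/(1 + 16.7*0.0034) = 0.9462707
P_FNL = exp(-B^2*tau) = exp(-0.0034*76.7) = 0.7704504
k_eff = k_inf * P_TNL * P_FNL = 1.406478 * 0.9462707 * 0.7704504
k_eff = 1.0254

1.0254


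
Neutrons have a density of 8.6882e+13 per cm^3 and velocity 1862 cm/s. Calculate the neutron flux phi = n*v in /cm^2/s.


phi = n * v
phi = 8.6882e+13 * 1862
phi = 1.6177e+17 /cm^2/s

1.6177e+17


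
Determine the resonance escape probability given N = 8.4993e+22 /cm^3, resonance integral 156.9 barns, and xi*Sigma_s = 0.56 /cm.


p = exp(-N * I * 1e-24 / (xi*Sigma_s))
p = exp(-8.4993e+22 * 156.9 * 1e-24 / 0.56)
p = 4.5504e-11

4.5504e-11


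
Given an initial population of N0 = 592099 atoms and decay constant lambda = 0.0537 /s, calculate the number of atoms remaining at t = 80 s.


N = N0 * exp(-lambda * t)
N = 592099 * exp(-0.0537 * 80)
N = 8066.1

8066.1


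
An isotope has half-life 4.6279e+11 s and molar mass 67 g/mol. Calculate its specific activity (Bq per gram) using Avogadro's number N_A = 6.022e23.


lambda = ln(2) / t_half = ln(2) / 4.6279e+11 = 1.497757e-12 /s
SA = lambda * N_A / M
SA = 1.497757e-12 * 6.022e23 / 67
SA = 1.3462e+10 Bq/g

1.3462e+10


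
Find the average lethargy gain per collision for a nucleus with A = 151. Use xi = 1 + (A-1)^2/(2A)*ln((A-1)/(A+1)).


xi = 1 + (A-1)^2/(2A) * ln((A-1)/(A+1))
xi = 1 + (151-1)^2/(2*151) * ln((151-1)/(151 +1))
xi = 0.013187

0.013187


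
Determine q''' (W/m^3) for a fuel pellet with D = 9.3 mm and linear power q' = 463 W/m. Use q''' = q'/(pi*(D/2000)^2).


r = D / 2 / 1000 = 9.3 / 2 / 1000 = 0.00465 m
q''' = q' / (pi * r^2)
q''' = 463 / (pi * 0.00465^2)
q''' = 6.8159e+06 W/m^3

6.8159e+06


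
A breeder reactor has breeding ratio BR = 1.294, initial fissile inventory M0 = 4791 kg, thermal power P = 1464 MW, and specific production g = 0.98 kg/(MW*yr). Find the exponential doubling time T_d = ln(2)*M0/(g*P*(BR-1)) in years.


Breeding gain G = BR - 1 = 1.294 - 1 = 0.294
Fissile production rate = g * P * G = 0.98 * 1464 * 0.294 = 421.80768 kg/yr
T_d = ln(2) * M0 / (g * P * G)
T_d = ln(2) * 4791 / 421.80768 = 7.8729 yr

7.8729


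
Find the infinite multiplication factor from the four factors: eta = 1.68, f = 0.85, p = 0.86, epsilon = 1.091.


k_inf = eta * f * p * epsilon
k_inf = 1.68 * 0.85 * 0.86 * 1.091
k_inf = 1.3398

1.3398


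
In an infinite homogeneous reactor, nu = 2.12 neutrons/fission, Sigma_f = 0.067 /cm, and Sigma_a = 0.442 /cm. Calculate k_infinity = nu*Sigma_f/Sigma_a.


k_inf = nu * Sigma_f / Sigma_a
k_inf = 2.12 * 0.067 / 0.442
k_inf = 0.32136

0.32136


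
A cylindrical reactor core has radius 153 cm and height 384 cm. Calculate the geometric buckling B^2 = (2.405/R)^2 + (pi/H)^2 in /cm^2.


B^2 = (2.405/R)^2 + (pi/H)^2
B^2 = (2.405/153)^2 + (pi/384)^2
B^2 = 3.1402e-04 /cm^2

3.1402e-04


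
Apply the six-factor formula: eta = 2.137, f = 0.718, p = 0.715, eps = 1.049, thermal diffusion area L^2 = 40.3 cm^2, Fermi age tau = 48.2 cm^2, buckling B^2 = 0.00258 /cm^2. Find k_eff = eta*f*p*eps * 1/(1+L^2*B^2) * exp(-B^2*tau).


k_inf = eta*f*p*eps = 2.137*0.718*0.715*1.049 = 1.150828
P_TNL = 1/(1 + L^2*B^2) = 1/(1 + 40.3*0.00258) = 0.9058184
P_FNL = exp(-B^2*tau) = exp(-0.00258*48.2) = 0.8830654
k_eff = k_inf * P_TNL * P_FNL = 1.150828 * 0.9058184 * 0.8830654
k_eff = 0.92054

0.92054


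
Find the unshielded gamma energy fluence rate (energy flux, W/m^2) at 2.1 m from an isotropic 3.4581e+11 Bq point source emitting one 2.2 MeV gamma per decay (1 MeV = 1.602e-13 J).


psi = A * E * 1.602e-13 / (4*pi*r^2)
psi = 3.4581e+11 * 2.2 * 1.602e-13 / (4*pi*2.1^2)
psi = 0.0021992 W/m^2

0.0021992


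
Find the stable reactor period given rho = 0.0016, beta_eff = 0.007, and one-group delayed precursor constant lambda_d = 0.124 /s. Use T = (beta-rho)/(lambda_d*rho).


T = (beta - rho) / (lambda_d * rho)
T = (0.007 - 0.0016) / (0.124 * 0.0016)
T = 27.218 s

27.218


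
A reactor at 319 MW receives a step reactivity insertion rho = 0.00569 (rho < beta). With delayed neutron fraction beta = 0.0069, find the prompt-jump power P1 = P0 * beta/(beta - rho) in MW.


P1/P0 = beta / (beta - rho)
P1/P0 = 0.0069 / (0.0069 - 0.00569) = 5.702479
P1 = 319 * 5.702479 = 1819.1 MW

1819.1


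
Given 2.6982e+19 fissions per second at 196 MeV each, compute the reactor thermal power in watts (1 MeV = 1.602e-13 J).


P = fission_rate * E_MeV * 1.602e-13
P = 2.6982e+19 * 196 * 1.602e-13
P = 8.4721e+08 W

8.4721e+08


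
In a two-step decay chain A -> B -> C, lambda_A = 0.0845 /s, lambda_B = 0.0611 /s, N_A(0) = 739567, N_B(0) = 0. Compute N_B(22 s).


N_B(t) = lambda_A * N_A0 / (lambda_B - lambda_A) * [exp(-lambda_A*t) - exp(-lambda_B*t)]
exp(-0.0845*22) = 0.1558284; exp(-0.0611*22) = 0.2607482
N_B = 0.0845 * 739567 / (0.0611 - 0.0845) * (0.1558284 - 0.2607482)
N_B = 280205

280205


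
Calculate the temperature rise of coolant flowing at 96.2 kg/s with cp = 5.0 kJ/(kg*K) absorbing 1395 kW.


dT = Q / (m_dot * cp)
dT = 1395 / (96.2 * 5.0)
dT = 2.9002 C

2.9002


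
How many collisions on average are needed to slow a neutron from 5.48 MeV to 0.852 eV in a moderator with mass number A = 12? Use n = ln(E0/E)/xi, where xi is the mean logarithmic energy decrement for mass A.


xi = 1 + (A-1)^2/(2A)*ln((A-1)/(A+1)) = 0.1577690 (for A = 12)
n = ln(E0/E) / xi
n = ln(5.48e6 / 0.852) / 0.1577690
n = ln(6.431925e+06) / 0.1577690 = 99.365

99.365


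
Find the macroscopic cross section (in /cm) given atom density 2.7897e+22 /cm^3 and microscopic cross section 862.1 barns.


Sigma = N * sigma_barns * 1e-24
Sigma = 2.7897e+22 * 862.1 * 1e-24
Sigma = 24.050 /cm

24.050


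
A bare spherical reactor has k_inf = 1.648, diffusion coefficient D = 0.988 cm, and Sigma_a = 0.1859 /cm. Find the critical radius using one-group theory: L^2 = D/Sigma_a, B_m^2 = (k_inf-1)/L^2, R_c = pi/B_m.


L^2 = D / Sigma_a = 0.988 / 0.1859 = 5.314685 cm^2
B_m^2 = (k_inf - 1) / L^2 = (1.648 - 1) / 5.314685 = 0.1219263 /cm^2
For a bare sphere: B_g = pi/R, so R_c = pi / sqrt(B_m^2)
R_c = pi / sqrt(0.1219263) = 8.9971 cm

8.9971


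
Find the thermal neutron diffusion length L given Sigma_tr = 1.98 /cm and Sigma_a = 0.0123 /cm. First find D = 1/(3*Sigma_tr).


D = 1 / (3 * Sigma_tr) = 1 / (3 * 1.98) = 0.1683502 cm
L = sqrt(D / Sigma_a)
L = sqrt(0.1683502 / 0.0123)
L = 3.6996 cm

3.6996


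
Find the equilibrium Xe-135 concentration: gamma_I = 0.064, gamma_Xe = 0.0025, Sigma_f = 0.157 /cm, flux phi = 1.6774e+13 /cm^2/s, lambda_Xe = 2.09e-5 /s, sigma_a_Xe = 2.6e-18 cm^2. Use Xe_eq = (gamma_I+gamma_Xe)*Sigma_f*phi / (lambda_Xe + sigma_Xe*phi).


Xe_eq = (gamma_I + gamma_Xe) * Sigma_f * phi / (lambda_Xe + sigma_Xe * phi)
Numerator = (0.064 + 0.0025) * 0.157 * 1.6774e+13 = 1.751289e+11
Denominator = 2.09e-5 + 2.6e-18 * 1.6774e+13 = 6.451240e-05
Xe_eq = 1.751289e+11 / 6.451240e-05 = 2.7147e+15 /cm^3

2.7147e+15


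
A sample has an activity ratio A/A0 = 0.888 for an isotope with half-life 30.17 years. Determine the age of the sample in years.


lambda = ln(2) / t_half = ln(2) / 30.17 = 0.02297472 /yr
t = -ln(A/A0) / lambda
t = -ln(0.888) / 0.02297472
t = 5.1702 yr

5.1702


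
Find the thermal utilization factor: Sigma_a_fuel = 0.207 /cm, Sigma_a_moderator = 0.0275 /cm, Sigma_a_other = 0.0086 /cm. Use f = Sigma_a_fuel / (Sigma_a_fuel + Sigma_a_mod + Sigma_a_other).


f = Sigma_a_fuel / (Sigma_a_fuel + Sigma_a_mod + Sigma_a_other)
f = 0.207 / (0.207 + 0.0275 + 0.0086)
f = 0.85150

0.85150


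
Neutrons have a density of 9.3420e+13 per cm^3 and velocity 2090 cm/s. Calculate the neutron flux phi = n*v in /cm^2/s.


phi = n * v
phi = 9.3420e+13 * 2090
phi = 1.9525e+17 /cm^2/s

1.9525e+17


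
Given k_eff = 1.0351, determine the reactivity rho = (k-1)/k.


rho = (k_eff - 1) / k_eff
rho = (1.0351 - 1) / 1.0351
rho = 0.033910

0.033910


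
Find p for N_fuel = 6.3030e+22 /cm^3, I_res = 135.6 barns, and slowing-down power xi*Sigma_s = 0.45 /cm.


p = exp(-N * I * 1e-24 / (xi*Sigma_s))
p = exp(-6.3030e+22 * 135.6 * 1e-24 / 0.45)
p = 5.6419e-09

5.6419e-09


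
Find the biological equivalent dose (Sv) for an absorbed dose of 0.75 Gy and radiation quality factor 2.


H = D * Q
H = 0.75 * 2
H = 1.5000 Sv

1.5000


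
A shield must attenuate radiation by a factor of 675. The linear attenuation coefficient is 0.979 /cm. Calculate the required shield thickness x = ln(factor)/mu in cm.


x = ln(factor) / mu
x = ln(675) / 0.979
x = 6.6545 cm

6.6545


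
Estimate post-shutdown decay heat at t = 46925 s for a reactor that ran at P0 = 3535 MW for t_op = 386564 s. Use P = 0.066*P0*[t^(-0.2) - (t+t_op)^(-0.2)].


P/P0 = 0.066 * [t^(-0.2) - (t + t_op)^(-0.2)]
P/P0 = 0.066 * [46925^(-0.2) - (46925 + 386564)^(-0.2)]
P/P0 = 0.066 * [0.1163373 - 0.07457691] = 0.002756186
P = 3535 * 0.002756186 = 9.7431 MW

9.7431
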